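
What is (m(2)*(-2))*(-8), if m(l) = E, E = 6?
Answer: 96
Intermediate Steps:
m(l) = 6
(m(2)*(-2))*(-8) = (6*(-2))*(-8) = -12*(-8) = 96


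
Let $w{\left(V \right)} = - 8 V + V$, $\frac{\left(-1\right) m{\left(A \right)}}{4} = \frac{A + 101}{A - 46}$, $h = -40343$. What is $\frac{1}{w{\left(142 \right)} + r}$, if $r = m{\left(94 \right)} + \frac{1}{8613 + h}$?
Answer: $- \frac{63460}{64110467} \approx -0.00098985$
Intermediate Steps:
$m{\left(A \right)} = - \frac{4 \left(101 + A\right)}{-46 + A}$ ($m{\left(A \right)} = - 4 \frac{A + 101}{A - 46} = - 4 \frac{101 + A}{-46 + A} = - \frac{4 \left(101 + A\right)}{-46 + A}$)
$r = - \frac{1031227}{63460}$ ($r = \frac{4 \left(-101 - 94\right)}{-46 + 94} + \frac{1}{8613 - 40343} = \frac{4 \left(-101 - 94\right)}{48} + \frac{1}{-31730} = 4 \cdot \frac{1}{48} \left(-195\right) - \frac{1}{31730} = - \frac{65}{4} - \frac{1}{31730} = - \frac{1031227}{63460} \approx -16.25$)
$w{\left(V \right)} = - 7 V$
$\frac{1}{w{\left(142 \right)} + r} = \frac{1}{\left(-7\right) 142 - \frac{1031227}{63460}} = \frac{1}{-994 - \frac{1031227}{63460}} = \frac{1}{- \frac{64110467}{63460}} = - \frac{63460}{64110467}$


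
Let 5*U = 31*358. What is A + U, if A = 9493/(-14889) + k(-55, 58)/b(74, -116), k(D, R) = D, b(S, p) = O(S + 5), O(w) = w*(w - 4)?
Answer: 2610001462/1176231 ≈ 2219.0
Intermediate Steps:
O(w) = w*(-4 + w)
b(S, p) = (1 + S)*(5 + S) (b(S, p) = (S + 5)*(-4 + (S + 5)) = (5 + S)*(-4 + (5 + S)) = (5 + S)*(1 + S) = (1 + S)*(5 + S))
U = 11098/5 (U = (31*358)/5 = (⅕)*11098 = 11098/5 ≈ 2219.6)
A = -3804328/5881155 (A = 9493/(-14889) - 55*1/((1 + 74)*(5 + 74)) = 9493*(-1/14889) - 55/(75*79) = -9493/14889 - 55/5925 = -9493/14889 - 55*1/5925 = -9493/14889 - 11/1185 = -3804328/5881155 ≈ -0.64687)
A + U = -3804328/5881155 + 11098/5 = 2610001462/1176231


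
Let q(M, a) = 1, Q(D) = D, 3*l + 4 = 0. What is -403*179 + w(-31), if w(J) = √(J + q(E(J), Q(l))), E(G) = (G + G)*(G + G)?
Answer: -72137 + I*√30 ≈ -72137.0 + 5.4772*I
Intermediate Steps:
l = -4/3 (l = -4/3 + (⅓)*0 = -4/3 + 0 = -4/3 ≈ -1.3333)
E(G) = 4*G² (E(G) = (2*G)*(2*G) = 4*G²)
w(J) = √(1 + J) (w(J) = √(J + 1) = √(1 + J))
-403*179 + w(-31) = -403*179 + √(1 - 31) = -72137 + √(-30) = -72137 + I*√30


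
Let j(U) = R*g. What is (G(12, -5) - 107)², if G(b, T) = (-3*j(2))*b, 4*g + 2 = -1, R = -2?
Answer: 25921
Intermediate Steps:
g = -¾ (g = -½ + (¼)*(-1) = -½ - ¼ = -¾ ≈ -0.75000)
j(U) = 3/2 (j(U) = -2*(-¾) = 3/2)
G(b, T) = -9*b/2 (G(b, T) = (-3*3/2)*b = -9*b/2)
(G(12, -5) - 107)² = (-9/2*12 - 107)² = (-54 - 107)² = (-161)² = 25921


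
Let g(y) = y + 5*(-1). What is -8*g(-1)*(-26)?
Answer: -1248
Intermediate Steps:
g(y) = -5 + y (g(y) = y - 5 = -5 + y)
-8*g(-1)*(-26) = -8*(-5 - 1)*(-26) = -8*(-6)*(-26) = 48*(-26) = -1248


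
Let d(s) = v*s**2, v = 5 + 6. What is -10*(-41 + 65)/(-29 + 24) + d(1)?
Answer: 59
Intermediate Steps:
v = 11
d(s) = 11*s**2
-10*(-41 + 65)/(-29 + 24) + d(1) = -10*(-41 + 65)/(-29 + 24) + 11*1**2 = -10/((-5/24)) + 11*1 = -10/((-5*1/24)) + 11 = -10/(-5/24) + 11 = -10*(-24/5) + 11 = 48 + 11 = 59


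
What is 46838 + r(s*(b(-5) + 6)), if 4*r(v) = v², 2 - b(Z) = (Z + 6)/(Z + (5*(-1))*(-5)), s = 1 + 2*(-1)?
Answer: 74966081/1600 ≈ 46854.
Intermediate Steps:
s = -1 (s = 1 - 2 = -1)
b(Z) = 2 - (6 + Z)/(25 + Z) (b(Z) = 2 - (Z + 6)/(Z + (5*(-1))*(-5)) = 2 - (6 + Z)/(Z - 5*(-5)) = 2 - (6 + Z)/(Z + 25) = 2 - (6 + Z)/(25 + Z))
r(v) = v²/4
46838 + r(s*(b(-5) + 6)) = 46838 + (-((44 - 5)/(25 - 5) + 6))²/4 = 46838 + (-(39/20 + 6))²/4 = 46838 + (-1*159/20)²/4 = 46838 + (-159/20)²/4 = 46838 + (¼)*(25281/400) = 46838 + 25281/1600 = 74966081/1600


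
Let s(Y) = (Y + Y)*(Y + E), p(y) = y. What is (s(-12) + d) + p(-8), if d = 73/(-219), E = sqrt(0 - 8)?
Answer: 839/3 - 48*I*sqrt(2) ≈ 279.67 - 67.882*I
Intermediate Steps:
E = 2*I*sqrt(2) (E = sqrt(-8) = 2*I*sqrt(2) ≈ 2.8284*I)
d = -1/3 (d = 73*(-1/219) = -1/3 ≈ -0.33333)
s(Y) = 2*Y*(Y + 2*I*sqrt(2)) (s(Y) = (Y + Y)*(Y + 2*I*sqrt(2)) = (2*Y)*(Y + 2*I*sqrt(2)) = 2*Y*(Y + 2*I*sqrt(2)))
(s(-12) + d) + p(-8) = (2*(-12)*(-12 + 2*I*sqrt(2)) - 1/3) - 8 = ((288 - 48*I*sqrt(2)) - 1/3) - 8 = (863/3 - 48*I*sqrt(2)) - 8 = 839/3 - 48*I*sqrt(2)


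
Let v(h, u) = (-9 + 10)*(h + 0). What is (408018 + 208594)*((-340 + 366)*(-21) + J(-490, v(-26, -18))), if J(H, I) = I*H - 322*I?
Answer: 12681242392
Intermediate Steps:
v(h, u) = h (v(h, u) = 1*h = h)
J(H, I) = -322*I + H*I (J(H, I) = H*I - 322*I = -322*I + H*I)
(408018 + 208594)*((-340 + 366)*(-21) + J(-490, v(-26, -18))) = (408018 + 208594)*((-340 + 366)*(-21) - 26*(-322 - 490)) = 616612*(26*(-21) - 26*(-812)) = 616612*(-546 + 21112) = 616612*20566 = 12681242392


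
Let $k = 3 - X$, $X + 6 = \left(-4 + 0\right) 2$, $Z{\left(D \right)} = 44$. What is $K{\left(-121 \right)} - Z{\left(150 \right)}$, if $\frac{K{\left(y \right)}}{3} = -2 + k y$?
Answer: $-6221$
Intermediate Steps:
$X = -14$ ($X = -6 + \left(-4 + 0\right) 2 = -6 - 8 = -14$)
$k = 17$ ($k = 3 - -14 = 3 + 14 = 17$)
$K{\left(y \right)} = -6 + 51 y$ ($K{\left(y \right)} = 3 \left(-2 + 17 y\right) = -6 + 51 y$)
$K{\left(-121 \right)} - Z{\left(150 \right)} = \left(-6 + 51 \left(-121\right)\right) - 44 = \left(-6 - 6171\right) - 44 = -6177 - 44 = -6221$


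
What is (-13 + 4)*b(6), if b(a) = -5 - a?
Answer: 99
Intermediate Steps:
(-13 + 4)*b(6) = (-13 + 4)*(-5 - 1*6) = -9*(-5 - 6) = -9*(-11) = 99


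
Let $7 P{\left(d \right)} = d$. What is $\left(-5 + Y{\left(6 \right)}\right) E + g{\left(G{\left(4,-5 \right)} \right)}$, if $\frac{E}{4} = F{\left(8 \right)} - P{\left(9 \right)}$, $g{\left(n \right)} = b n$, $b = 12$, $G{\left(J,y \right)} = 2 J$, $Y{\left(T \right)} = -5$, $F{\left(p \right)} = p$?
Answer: $- \frac{1208}{7} \approx -172.57$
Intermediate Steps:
$P{\left(d \right)} = \frac{d}{7}$
$g{\left(n \right)} = 12 n$
$E = \frac{188}{7}$ ($E = 4 \left(8 - \frac{1}{7} \cdot 9\right) = 4 \left(8 - \frac{9}{7}\right) = 4 \cdot \frac{47}{7} = \frac{188}{7} \approx 26.857$)
$\left(-5 + Y{\left(6 \right)}\right) E + g{\left(G{\left(4,-5 \right)} \right)} = \left(-5 - 5\right) \frac{188}{7} + 12 \cdot 2 \cdot 4 = \left(-10\right) \frac{188}{7} + 12 \cdot 8 = - \frac{1880}{7} + 96 = - \frac{1208}{7}$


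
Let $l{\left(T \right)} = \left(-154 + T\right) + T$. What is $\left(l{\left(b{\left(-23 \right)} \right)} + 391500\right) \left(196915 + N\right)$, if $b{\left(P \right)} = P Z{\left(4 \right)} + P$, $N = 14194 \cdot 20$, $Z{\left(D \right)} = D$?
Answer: $188046617220$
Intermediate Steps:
$N = 283880$
$b{\left(P \right)} = 5 P$ ($b{\left(P \right)} = P 4 + P = 4 P + P = 5 P$)
$l{\left(T \right)} = -154 + 2 T$
$\left(l{\left(b{\left(-23 \right)} \right)} + 391500\right) \left(196915 + N\right) = \left(\left(-154 + 2 \cdot 5 \left(-23\right)\right) + 391500\right) \left(196915 + 283880\right) = \left(\left(-154 + 2 \left(-115\right)\right) + 391500\right) 480795 = \left(\left(-154 - 230\right) + 391500\right) 480795 = \left(-384 + 391500\right) 480795 = 391116 \cdot 480795 = 188046617220$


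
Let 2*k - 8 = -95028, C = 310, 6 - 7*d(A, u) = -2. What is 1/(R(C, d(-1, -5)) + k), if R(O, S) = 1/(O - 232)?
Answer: -78/3705779 ≈ -2.1048e-5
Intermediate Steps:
d(A, u) = 8/7 (d(A, u) = 6/7 - 1/7*(-2) = 6/7 + 2/7 = 8/7)
k = -47510 (k = 4 + (1/2)*(-95028) = 4 - 47514 = -47510)
R(O, S) = 1/(-232 + O)
1/(R(C, d(-1, -5)) + k) = 1/(1/(-232 + 310) - 47510) = 1/(1/78 - 47510) = 1/(-3705779/78) = -78/3705779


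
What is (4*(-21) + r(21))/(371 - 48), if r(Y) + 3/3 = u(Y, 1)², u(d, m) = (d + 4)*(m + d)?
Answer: 302415/323 ≈ 936.27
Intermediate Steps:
u(d, m) = (4 + d)*(d + m)
r(Y) = -1 + (4 + Y² + 5*Y)² (r(Y) = -1 + (Y² + 4*Y + 4*1 + Y*1)² = -1 + (Y² + 4*Y + 4 + Y)² = -1 + (4 + Y² + 5*Y)²)
(4*(-21) + r(21))/(371 - 48) = (4*(-21) + (-1 + (4 + 21² + 5*21)²))/(371 - 48) = (-84 + (-1 + (4 + 441 + 105)²))/323 = (-84 + (-1 + 550²))*(1/323) = (-84 + (-1 + 302500))*(1/323) = (-84 + 302499)*(1/323) = 302415*(1/323) = 302415/323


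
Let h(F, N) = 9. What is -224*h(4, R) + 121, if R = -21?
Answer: -1895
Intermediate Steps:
-224*h(4, R) + 121 = -224*9 + 121 = -2016 + 121 = -1895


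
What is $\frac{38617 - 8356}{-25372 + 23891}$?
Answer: $- \frac{30261}{1481} \approx -20.433$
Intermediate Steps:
$\frac{38617 - 8356}{-25372 + 23891} = \frac{38617 - 8356}{-1481} = 30261 \left(- \frac{1}{1481}\right) = - \frac{30261}{1481}$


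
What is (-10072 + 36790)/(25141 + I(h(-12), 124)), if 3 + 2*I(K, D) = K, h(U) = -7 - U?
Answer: 13359/12571 ≈ 1.0627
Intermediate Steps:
I(K, D) = -3/2 + K/2
(-10072 + 36790)/(25141 + I(h(-12), 124)) = (-10072 + 36790)/(25141 + (-3/2 + (-7 - 1*(-12))/2)) = 26718/(25141 + (-3/2 + (-7 + 12)/2)) = 26718/(25141 + (-3/2 + (1/2)*5)) = 26718/(25141 + (-3/2 + 5/2)) = 26718/(25141 + 1) = 26718/25142 = 26718*(1/25142) = 13359/12571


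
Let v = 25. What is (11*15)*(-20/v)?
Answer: -132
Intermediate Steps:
(11*15)*(-20/v) = (11*15)*(-20/25) = 165*(-20*1/25) = 165*(-4/5) = -132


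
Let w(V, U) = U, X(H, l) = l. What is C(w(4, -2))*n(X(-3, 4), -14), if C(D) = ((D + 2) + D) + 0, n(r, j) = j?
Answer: 28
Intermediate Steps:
C(D) = 2 + 2*D (C(D) = ((2 + D) + D) + 0 = (2 + 2*D) + 0 = 2 + 2*D)
C(w(4, -2))*n(X(-3, 4), -14) = (2 + 2*(-2))*(-14) = (2 - 4)*(-14) = -2*(-14) = 28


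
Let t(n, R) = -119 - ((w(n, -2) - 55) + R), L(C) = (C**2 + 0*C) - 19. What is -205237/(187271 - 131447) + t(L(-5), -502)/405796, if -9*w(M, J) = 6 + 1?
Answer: -62444894491/16989866928 ≈ -3.6754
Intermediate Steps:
L(C) = -19 + C**2 (L(C) = (C**2 + 0) - 19 = C**2 - 19 = -19 + C**2)
w(M, J) = -7/9 (w(M, J) = -(6 + 1)/9 = -1/9*7 = -7/9)
t(n, R) = -569/9 - R (t(n, R) = -119 - ((-7/9 - 55) + R) = -119 - (-502/9 + R) = -119 + (502/9 - R) = -569/9 - R)
-205237/(187271 - 131447) + t(L(-5), -502)/405796 = -205237/(187271 - 131447) + (-569/9 - 1*(-502))/405796 = -205237/55824 + (-569/9 + 502)*(1/405796) = -205237*1/55824 + (3949/9)*(1/405796) = -205237/55824 + 3949/3652164 = -62444894491/16989866928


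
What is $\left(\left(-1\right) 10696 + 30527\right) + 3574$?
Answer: $23405$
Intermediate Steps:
$\left(\left(-1\right) 10696 + 30527\right) + 3574 = \left(-10696 + 30527\right) + 3574 = 19831 + 3574 = 23405$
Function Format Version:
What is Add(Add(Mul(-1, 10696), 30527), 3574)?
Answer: 23405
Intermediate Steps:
Add(Add(Mul(-1, 10696), 30527), 3574) = Add(Add(-10696, 30527), 3574) = Add(19831, 3574) = 23405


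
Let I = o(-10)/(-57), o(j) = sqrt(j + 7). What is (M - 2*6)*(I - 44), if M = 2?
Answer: 440 + 10*I*sqrt(3)/57 ≈ 440.0 + 0.30387*I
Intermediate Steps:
o(j) = sqrt(7 + j)
I = -I*sqrt(3)/57 (I = sqrt(7 - 10)/(-57) = sqrt(-3)*(-1/57) = (I*sqrt(3))*(-1/57) = -I*sqrt(3)/57 ≈ -0.030387*I)
(M - 2*6)*(I - 44) = (2 - 2*6)*(-I*sqrt(3)/57 - 44) = (2 - 12)*(-44 - I*sqrt(3)/57) = -10*(-44 - I*sqrt(3)/57) = 440 + 10*I*sqrt(3)/57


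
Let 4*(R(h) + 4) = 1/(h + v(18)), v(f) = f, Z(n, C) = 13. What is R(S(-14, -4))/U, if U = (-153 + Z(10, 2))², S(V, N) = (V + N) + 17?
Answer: -271/1332800 ≈ -0.00020333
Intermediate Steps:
S(V, N) = 17 + N + V (S(V, N) = (N + V) + 17 = 17 + N + V)
U = 19600 (U = (-153 + 13)² = (-140)² = 19600)
R(h) = -4 + 1/(4*(18 + h)) (R(h) = -4 + 1/(4*(h + 18)) = -4 + 1/(4*(18 + h)))
R(S(-14, -4))/U = ((-287 - 16*(17 - 4 - 14))/(4*(18 + (17 - 4 - 14))))/19600 = ((-287 - 16*(-1))/(4*(18 - 1)))*(1/19600) = ((¼)*(-287 + 16)/17)*(1/19600) = ((¼)*(1/17)*(-271))*(1/19600) = -271/68*1/19600 = -271/1332800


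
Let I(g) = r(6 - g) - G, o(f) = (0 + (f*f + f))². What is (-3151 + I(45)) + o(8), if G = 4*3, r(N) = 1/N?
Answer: 78818/39 ≈ 2021.0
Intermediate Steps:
G = 12
o(f) = (f + f²)² (o(f) = (0 + (f² + f))² = (0 + (f + f²))² = (f + f²)²)
I(g) = -12 + 1/(6 - g) (I(g) = 1/(6 - g) - 1*12 = 1/(6 - g) - 12 = -12 + 1/(6 - g))
(-3151 + I(45)) + o(8) = (-3151 + (71 - 12*45)/(-6 + 45)) + 8²*(1 + 8)² = (-3151 + (71 - 540)/39) + 64*9² = (-3151 + (1/39)*(-469)) + 64*81 = (-3151 - 469/39) + 5184 = -123358/39 + 5184 = 78818/39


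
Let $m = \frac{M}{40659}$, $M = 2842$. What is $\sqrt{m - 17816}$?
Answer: $\frac{i \sqrt{29452481117418}}{40659} \approx 133.48 i$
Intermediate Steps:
$m = \frac{2842}{40659} \approx 0.069898$
$\sqrt{m - 17816} = \sqrt{\frac{2842}{40659} - 17816} = \sqrt{- \frac{724377902}{40659}} = \frac{i \sqrt{29452481117418}}{40659}$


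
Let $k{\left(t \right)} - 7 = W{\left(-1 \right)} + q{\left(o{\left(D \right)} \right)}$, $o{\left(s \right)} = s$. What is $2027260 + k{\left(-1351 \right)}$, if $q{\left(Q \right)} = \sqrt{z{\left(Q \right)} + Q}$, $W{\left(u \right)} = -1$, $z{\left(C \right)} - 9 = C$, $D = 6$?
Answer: $2027266 + \sqrt{21} \approx 2.0273 \cdot 10^{6}$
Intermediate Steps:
$z{\left(C \right)} = 9 + C$
$q{\left(Q \right)} = \sqrt{9 + 2 Q}$ ($q{\left(Q \right)} = \sqrt{\left(9 + Q\right) + Q} = \sqrt{9 + 2 Q}$)
$k{\left(t \right)} = 6 + \sqrt{21}$ ($k{\left(t \right)} = 7 - \left(1 - \sqrt{9 + 2 \cdot 6}\right) = 7 - \left(1 - \sqrt{9 + 12}\right) = 7 - \left(1 - \sqrt{21}\right) = 6 + \sqrt{21}$)
$2027260 + k{\left(-1351 \right)} = 2027260 + \left(6 + \sqrt{21}\right) = 2027266 + \sqrt{21}$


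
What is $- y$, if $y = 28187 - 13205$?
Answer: $-14982$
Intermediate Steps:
$y = 14982$
$- y = \left(-1\right) 14982 = -14982$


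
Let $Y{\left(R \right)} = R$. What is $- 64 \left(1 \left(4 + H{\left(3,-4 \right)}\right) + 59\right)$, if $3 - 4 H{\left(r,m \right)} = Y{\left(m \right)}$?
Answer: $-4144$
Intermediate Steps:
$H{\left(r,m \right)} = \frac{3}{4} - \frac{m}{4}$
$- 64 \left(1 \left(4 + H{\left(3,-4 \right)}\right) + 59\right) = - 64 \left(1 \left(4 + \left(\frac{3}{4} - -1\right)\right) + 59\right) = - 64 \left(1 \left(4 + \left(\frac{3}{4} + 1\right)\right) + 59\right) = - 64 \left(1 \left(4 + \frac{7}{4}\right) + 59\right) = - 64 \left(1 \cdot \frac{23}{4} + 59\right) = - 64 \left(\frac{23}{4} + 59\right) = \left(-64\right) \frac{259}{4} = -4144$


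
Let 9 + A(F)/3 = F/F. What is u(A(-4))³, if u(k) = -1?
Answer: -1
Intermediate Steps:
A(F) = -24 (A(F) = -27 + 3*(F/F) = -27 + 3*1 = -27 + 3 = -24)
u(A(-4))³ = (-1)³ = -1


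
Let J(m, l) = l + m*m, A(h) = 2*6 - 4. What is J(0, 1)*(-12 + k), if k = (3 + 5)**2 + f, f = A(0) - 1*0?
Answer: 60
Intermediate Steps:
A(h) = 8 (A(h) = 12 - 4 = 8)
f = 8 (f = 8 - 1*0 = 8 + 0 = 8)
J(m, l) = l + m**2
k = 72 (k = (3 + 5)**2 + 8 = 8**2 + 8 = 64 + 8 = 72)
J(0, 1)*(-12 + k) = (1 + 0**2)*(-12 + 72) = (1 + 0)*60 = 1*60 = 60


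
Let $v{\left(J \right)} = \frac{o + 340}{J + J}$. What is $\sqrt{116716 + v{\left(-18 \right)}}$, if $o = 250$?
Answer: $\frac{\sqrt{4201186}}{6} \approx 341.61$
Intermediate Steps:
$v{\left(J \right)} = \frac{295}{J}$ ($v{\left(J \right)} = \frac{250 + 340}{J + J} = \frac{590}{2 J} = 590 \frac{1}{2 J} = \frac{295}{J}$)
$\sqrt{116716 + v{\left(-18 \right)}} = \sqrt{116716 + \frac{295}{-18}} = \sqrt{116716 + 295 \left(- \frac{1}{18}\right)} = \sqrt{116716 - \frac{295}{18}} = \sqrt{\frac{2100593}{18}} = \frac{\sqrt{4201186}}{6}$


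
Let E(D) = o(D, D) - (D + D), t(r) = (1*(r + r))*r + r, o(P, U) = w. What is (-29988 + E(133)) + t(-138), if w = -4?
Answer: 7692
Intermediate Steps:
o(P, U) = -4
t(r) = r + 2*r**2 (t(r) = (1*(2*r))*r + r = (2*r)*r + r = 2*r**2 + r = r + 2*r**2)
E(D) = -4 - 2*D (E(D) = -4 - (D + D) = -4 - 2*D)
(-29988 + E(133)) + t(-138) = (-29988 + (-4 - 2*133)) - 138*(1 + 2*(-138)) = (-29988 + (-4 - 266)) - 138*(1 - 276) = (-29988 - 270) - 138*(-275) = -30258 + 37950 = 7692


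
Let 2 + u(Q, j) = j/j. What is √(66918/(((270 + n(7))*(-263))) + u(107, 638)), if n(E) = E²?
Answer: I*√12652926055/83897 ≈ 1.3408*I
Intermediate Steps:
u(Q, j) = -1 (u(Q, j) = -2 + j/j = -2 + 1 = -1)
√(66918/(((270 + n(7))*(-263))) + u(107, 638)) = √(66918/(((270 + 7²)*(-263))) - 1) = √(66918/(((270 + 49)*(-263))) - 1) = √(66918/((319*(-263))) - 1) = √(66918/(-83897) - 1) = √(66918*(-1/83897) - 1) = √(-66918/83897 - 1) = √(-150815/83897) = I*√12652926055/83897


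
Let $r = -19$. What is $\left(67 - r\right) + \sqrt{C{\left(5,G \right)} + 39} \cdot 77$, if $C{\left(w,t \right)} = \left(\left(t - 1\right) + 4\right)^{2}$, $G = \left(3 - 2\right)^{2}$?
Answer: $86 + 77 \sqrt{55} \approx 657.05$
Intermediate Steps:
$G = 1$ ($G = 1^{2} = 1$)
$C{\left(w,t \right)} = \left(3 + t\right)^{2}$ ($C{\left(w,t \right)} = \left(\left(-1 + t\right) + 4\right)^{2} = \left(3 + t\right)^{2}$)
$\left(67 - r\right) + \sqrt{C{\left(5,G \right)} + 39} \cdot 77 = \left(67 - -19\right) + \sqrt{\left(3 + 1\right)^{2} + 39} \cdot 77 = \left(67 + 19\right) + \sqrt{4^{2} + 39} \cdot 77 = 86 + \sqrt{16 + 39} \cdot 77 = 86 + \sqrt{55} \cdot 77 = 86 + 77 \sqrt{55}$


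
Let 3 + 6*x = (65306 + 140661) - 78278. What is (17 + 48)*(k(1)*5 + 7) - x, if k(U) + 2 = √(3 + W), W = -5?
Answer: -21476 + 325*I*√2 ≈ -21476.0 + 459.62*I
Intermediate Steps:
k(U) = -2 + I*√2 (k(U) = -2 + √(3 - 5) = -2 + √(-2) = -2 + I*√2)
x = 21281 (x = -½ + ((65306 + 140661) - 78278)/6 = -½ + (205967 - 78278)/6 = -½ + (⅙)*127689 = -½ + 42563/2 = 21281)
(17 + 48)*(k(1)*5 + 7) - x = (17 + 48)*((-2 + I*√2)*5 + 7) - 1*21281 = 65*((-10 + 5*I*√2) + 7) - 21281 = 65*(-3 + 5*I*√2) - 21281 = (-195 + 325*I*√2) - 21281 = -21476 + 325*I*√2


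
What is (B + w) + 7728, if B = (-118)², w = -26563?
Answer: -4911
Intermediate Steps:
B = 13924
(B + w) + 7728 = (13924 - 26563) + 7728 = -12639 + 7728 = -4911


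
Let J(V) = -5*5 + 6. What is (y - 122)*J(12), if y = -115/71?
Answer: 166763/71 ≈ 2348.8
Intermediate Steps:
y = -115/71 (y = -115*1/71 = -115/71 ≈ -1.6197)
J(V) = -19 (J(V) = -25 + 6 = -19)
(y - 122)*J(12) = (-115/71 - 122)*(-19) = -8777/71*(-19) = 166763/71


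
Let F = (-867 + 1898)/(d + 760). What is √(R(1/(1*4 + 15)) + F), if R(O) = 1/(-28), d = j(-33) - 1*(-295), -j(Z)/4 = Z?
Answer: √230001429/16618 ≈ 0.91261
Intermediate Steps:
j(Z) = -4*Z
d = 427 (d = -4*(-33) - 1*(-295) = 132 + 295 = 427)
F = 1031/1187 (F = (-867 + 1898)/(427 + 760) = 1031/1187 ≈ 0.86858)
R(O) = -1/28
√(R(1/(1*4 + 15)) + F) = √(-1/28 + 1031/1187) = √(27681/33236) = √230001429/16618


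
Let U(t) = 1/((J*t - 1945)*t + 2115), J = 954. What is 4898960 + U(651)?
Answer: 1974486998843041/403042074 ≈ 4.8990e+6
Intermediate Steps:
U(t) = 1/(2115 + t*(-1945 + 954*t)) (U(t) = 1/((954*t - 1945)*t + 2115) = 1/((-1945 + 954*t)*t + 2115) = 1/(t*(-1945 + 954*t) + 2115) = 1/(2115 + t*(-1945 + 954*t)))
4898960 + U(651) = 4898960 + 1/(2115 - 1945*651 + 954*651²) = 4898960 + 1/(2115 - 1266195 + 954*423801) = 4898960 + 1/(2115 - 1266195 + 404306154) = 4898960 + 1/403042074 = 1974486998843041/403042074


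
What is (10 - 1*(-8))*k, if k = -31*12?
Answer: -6696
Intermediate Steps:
k = -372
(10 - 1*(-8))*k = (10 - 1*(-8))*(-372) = (10 + 8)*(-372) = 18*(-372) = -6696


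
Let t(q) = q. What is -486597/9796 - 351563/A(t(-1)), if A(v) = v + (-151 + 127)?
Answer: 3431746223/244900 ≈ 14013.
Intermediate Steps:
A(v) = -24 + v (A(v) = v - 24 = -24 + v)
-486597/9796 - 351563/A(t(-1)) = -486597/9796 - 351563/(-24 - 1) = -486597*1/9796 - 351563/(-25) = -486597/9796 - 351563*(-1/25) = -486597/9796 + 351563/25 = 3431746223/244900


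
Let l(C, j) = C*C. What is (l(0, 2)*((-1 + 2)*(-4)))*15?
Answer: 0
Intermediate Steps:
l(C, j) = C²
(l(0, 2)*((-1 + 2)*(-4)))*15 = (0²*((-1 + 2)*(-4)))*15 = (0*(1*(-4)))*15 = (0*(-4))*15 = 0*15 = 0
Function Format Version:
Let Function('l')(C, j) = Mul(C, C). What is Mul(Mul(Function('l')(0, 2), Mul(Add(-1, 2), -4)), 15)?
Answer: 0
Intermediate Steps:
Function('l')(C, j) = Pow(C, 2)
Mul(Mul(Function('l')(0, 2), Mul(Add(-1, 2), -4)), 15) = Mul(Mul(Pow(0, 2), Mul(Add(-1, 2), -4)), 15) = Mul(Mul(0, Mul(1, -4)), 15) = Mul(Mul(0, -4), 15) = Mul(0, 15) = 0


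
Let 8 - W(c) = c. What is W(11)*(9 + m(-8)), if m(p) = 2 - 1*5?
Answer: -18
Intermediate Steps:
W(c) = 8 - c
m(p) = -3 (m(p) = 2 - 5 = -3)
W(11)*(9 + m(-8)) = (8 - 1*11)*(9 - 3) = (8 - 11)*6 = -3*6 = -18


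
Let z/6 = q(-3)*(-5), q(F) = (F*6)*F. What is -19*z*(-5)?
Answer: -153900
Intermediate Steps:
q(F) = 6*F² (q(F) = (6*F)*F = 6*F²)
z = -1620 (z = 6*((6*(-3)²)*(-5)) = 6*((6*9)*(-5)) = 6*(54*(-5)) = 6*(-270) = -1620)
-19*z*(-5) = -19*(-1620)*(-5) = 30780*(-5) = -153900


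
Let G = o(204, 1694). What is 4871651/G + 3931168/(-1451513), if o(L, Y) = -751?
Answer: -7074217065131/1090086263 ≈ -6489.6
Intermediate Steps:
G = -751
4871651/G + 3931168/(-1451513) = 4871651/(-751) + 3931168/(-1451513) = 4871651*(-1/751) + 3931168*(-1/1451513) = -4871651/751 - 3931168/1451513 = -7074217065131/1090086263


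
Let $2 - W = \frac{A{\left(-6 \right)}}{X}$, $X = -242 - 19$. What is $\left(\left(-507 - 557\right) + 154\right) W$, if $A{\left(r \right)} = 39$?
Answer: $- \frac{170170}{87} \approx -1956.0$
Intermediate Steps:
$X = -261$ ($X = -242 - 19 = -261$)
$W = \frac{187}{87}$ ($W = 2 - \frac{39}{-261} = 2 - 39 \left(- \frac{1}{261}\right) = 2 - - \frac{13}{87} = 2 + \frac{13}{87} = \frac{187}{87} \approx 2.1494$)
$\left(\left(-507 - 557\right) + 154\right) W = \left(\left(-507 - 557\right) + 154\right) \frac{187}{87} = \left(-1064 + 154\right) \frac{187}{87} = \left(-910\right) \frac{187}{87} = - \frac{170170}{87}$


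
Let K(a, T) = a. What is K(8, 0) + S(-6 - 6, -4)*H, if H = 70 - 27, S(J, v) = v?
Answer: -164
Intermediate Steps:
H = 43
K(8, 0) + S(-6 - 6, -4)*H = 8 - 4*43 = 8 - 172 = -164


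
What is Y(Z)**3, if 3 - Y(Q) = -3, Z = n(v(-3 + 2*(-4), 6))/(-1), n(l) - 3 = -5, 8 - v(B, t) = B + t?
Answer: 216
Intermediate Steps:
v(B, t) = 8 - B - t (v(B, t) = 8 - (B + t) = 8 + (-B - t) = 8 - B - t)
n(l) = -2 (n(l) = 3 - 5 = -2)
Z = 2 (Z = -2/(-1) = -2*(-1) = 2)
Y(Q) = 6 (Y(Q) = 3 - 1*(-3) = 3 + 3 = 6)
Y(Z)**3 = 6**3 = 216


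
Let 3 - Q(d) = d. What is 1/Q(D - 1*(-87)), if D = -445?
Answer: 1/361 ≈ 0.0027701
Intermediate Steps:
Q(d) = 3 - d
1/Q(D - 1*(-87)) = 1/(3 - (-445 - 1*(-87))) = 1/(3 - (-445 + 87)) = 1/(3 - 1*(-358)) = 1/(3 + 358) = 1/361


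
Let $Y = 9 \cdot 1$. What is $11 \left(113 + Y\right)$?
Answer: $1342$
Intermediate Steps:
$Y = 9$
$11 \left(113 + Y\right) = 11 \left(113 + 9\right) = 11 \cdot 122 = 1342$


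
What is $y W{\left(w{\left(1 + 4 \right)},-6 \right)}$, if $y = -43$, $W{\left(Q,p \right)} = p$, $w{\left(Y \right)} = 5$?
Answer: $258$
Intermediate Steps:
$y W{\left(w{\left(1 + 4 \right)},-6 \right)} = \left(-43\right) \left(-6\right) = 258$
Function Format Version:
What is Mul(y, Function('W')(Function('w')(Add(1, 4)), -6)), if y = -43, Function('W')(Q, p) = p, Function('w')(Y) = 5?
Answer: 258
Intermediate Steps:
Mul(y, Function('W')(Function('w')(Add(1, 4)), -6)) = Mul(-43, -6) = 258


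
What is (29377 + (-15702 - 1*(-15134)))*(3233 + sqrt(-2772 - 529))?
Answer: 93139497 + 28809*I*sqrt(3301) ≈ 9.3139e+7 + 1.6552e+6*I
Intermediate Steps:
(29377 + (-15702 - 1*(-15134)))*(3233 + sqrt(-2772 - 529)) = (29377 + (-15702 + 15134))*(3233 + sqrt(-3301)) = (29377 - 568)*(3233 + I*sqrt(3301)) = 28809*(3233 + I*sqrt(3301)) = 93139497 + 28809*I*sqrt(3301)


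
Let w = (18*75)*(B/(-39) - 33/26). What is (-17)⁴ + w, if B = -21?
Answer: 1072948/13 ≈ 82535.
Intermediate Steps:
w = -12825/13 (w = (18*75)*(-21/(-39) - 33/26) = 1350*(-21*(-1/39) - 33*1/26) = 1350*(7/13 - 33/26) = 1350*(-19/26) = -12825/13 ≈ -986.54)
(-17)⁴ + w = (-17)⁴ - 12825/13 = 83521 - 12825/13 = 1072948/13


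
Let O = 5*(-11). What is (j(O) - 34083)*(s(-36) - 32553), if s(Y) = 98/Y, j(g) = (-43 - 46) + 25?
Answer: 20010244441/18 ≈ 1.1117e+9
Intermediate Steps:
O = -55
j(g) = -64 (j(g) = -89 + 25 = -64)
(j(O) - 34083)*(s(-36) - 32553) = (-64 - 34083)*(98/(-36) - 32553) = -34147*(98*(-1/36) - 32553) = -34147*(-49/18 - 32553) = -34147*(-586003/18) = 20010244441/18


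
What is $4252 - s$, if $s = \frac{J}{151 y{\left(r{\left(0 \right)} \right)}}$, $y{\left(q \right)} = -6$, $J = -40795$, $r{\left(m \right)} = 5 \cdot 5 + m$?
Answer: $\frac{3811517}{906} \approx 4207.0$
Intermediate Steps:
$r{\left(m \right)} = 25 + m$
$s = \frac{40795}{906}$ ($s = - \frac{40795}{151 \left(-6\right)} = - \frac{40795}{-906} = \left(-40795\right) \left(- \frac{1}{906}\right) = \frac{40795}{906} \approx 45.028$)
$4252 - s = 4252 - \frac{40795}{906} = \frac{3811517}{906}$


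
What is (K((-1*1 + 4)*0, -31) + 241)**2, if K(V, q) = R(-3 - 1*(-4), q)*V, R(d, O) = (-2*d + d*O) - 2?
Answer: 58081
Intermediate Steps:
R(d, O) = -2 - 2*d + O*d (R(d, O) = (-2*d + O*d) - 2 = -2 - 2*d + O*d)
K(V, q) = V*(-4 + q) (K(V, q) = (-2 - 2*(-3 - 1*(-4)) + q*(-3 - 1*(-4)))*V = (-2 - 2*(-3 + 4) + q*(-3 + 4))*V = (-2 - 2*1 + q*1)*V = (-2 - 2 + q)*V = (-4 + q)*V = V*(-4 + q))
(K((-1*1 + 4)*0, -31) + 241)**2 = (((-1*1 + 4)*0)*(-4 - 31) + 241)**2 = (((-1 + 4)*0)*(-35) + 241)**2 = ((3*0)*(-35) + 241)**2 = (0*(-35) + 241)**2 = (0 + 241)**2 = 241**2 = 58081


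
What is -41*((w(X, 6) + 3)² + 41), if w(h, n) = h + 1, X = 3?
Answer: -3690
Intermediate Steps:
w(h, n) = 1 + h
-41*((w(X, 6) + 3)² + 41) = -41*(((1 + 3) + 3)² + 41) = -41*((4 + 3)² + 41) = -41*(7² + 41) = -41*(49 + 41) = -41*90 = -3690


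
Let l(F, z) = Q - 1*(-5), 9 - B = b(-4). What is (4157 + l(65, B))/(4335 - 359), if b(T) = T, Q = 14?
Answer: 522/497 ≈ 1.0503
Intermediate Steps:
B = 13 (B = 9 - 1*(-4) = 9 + 4 = 13)
l(F, z) = 19 (l(F, z) = 14 - 1*(-5) = 14 + 5 = 19)
(4157 + l(65, B))/(4335 - 359) = (4157 + 19)/(4335 - 359) = 4176/3976 = 4176*(1/3976) = 522/497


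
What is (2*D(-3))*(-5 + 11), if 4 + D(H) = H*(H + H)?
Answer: 168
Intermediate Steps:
D(H) = -4 + 2*H**2 (D(H) = -4 + H*(H + H) = -4 + H*(2*H) = -4 + 2*H**2)
(2*D(-3))*(-5 + 11) = (2*(-4 + 2*(-3)**2))*(-5 + 11) = (2*(-4 + 2*9))*6 = (2*(-4 + 18))*6 = (2*14)*6 = 28*6 = 168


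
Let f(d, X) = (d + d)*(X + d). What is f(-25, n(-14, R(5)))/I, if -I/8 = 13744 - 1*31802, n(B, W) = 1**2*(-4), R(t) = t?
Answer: 725/72232 ≈ 0.010037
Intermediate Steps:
n(B, W) = -4 (n(B, W) = 1*(-4) = -4)
f(d, X) = 2*d*(X + d) (f(d, X) = (2*d)*(X + d) = 2*d*(X + d))
I = 144464 (I = -8*(13744 - 1*31802) = -8*(13744 - 31802) = -8*(-18058) = 144464)
f(-25, n(-14, R(5)))/I = (2*(-25)*(-4 - 25))/144464 = (2*(-25)*(-29))*(1/144464) = 1450*(1/144464) = 725/72232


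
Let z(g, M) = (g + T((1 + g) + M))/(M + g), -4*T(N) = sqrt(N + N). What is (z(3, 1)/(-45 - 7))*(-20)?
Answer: 15/52 - 5*sqrt(10)/208 ≈ 0.21245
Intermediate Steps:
T(N) = -sqrt(2)*sqrt(N)/4 (T(N) = -sqrt(N + N)/4 = -sqrt(2)*sqrt(N)/4)
z(g, M) = (g - sqrt(2)*sqrt(1 + M + g)/4)/(M + g) (z(g, M) = (g - sqrt(2)*sqrt((1 + g) + M)/4)/(M + g) = (g - sqrt(2)*sqrt(1 + M + g)/4)/(M + g))
(z(3, 1)/(-45 - 7))*(-20) = (((3 - sqrt(2 + 2*1 + 2*3)/4)/(1 + 3))/(-45 - 7))*(-20) = (((3 - sqrt(2 + 2 + 6)/4)/4)/(-52))*(-20) = (((3 - sqrt(10)/4)/4)*(-1/52))*(-20) = ((3/4 - sqrt(10)/16)*(-1/52))*(-20) = (-3/208 + sqrt(10)/832)*(-20) = 15/52 - 5*sqrt(10)/208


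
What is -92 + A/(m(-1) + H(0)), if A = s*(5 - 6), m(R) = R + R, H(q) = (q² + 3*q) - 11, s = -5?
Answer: -1201/13 ≈ -92.385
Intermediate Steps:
H(q) = -11 + q² + 3*q
m(R) = 2*R
A = 5 (A = -5*(5 - 6) = -5*(-1) = 5)
-92 + A/(m(-1) + H(0)) = -92 + 5/(2*(-1) + (-11 + 0² + 3*0)) = -92 + 5/(-2 + (-11 + 0 + 0)) = -92 + 5/(-2 - 11) = -92 + 5/(-13) = -92 + 5*(-1/13) = -92 - 5/13 = -1201/13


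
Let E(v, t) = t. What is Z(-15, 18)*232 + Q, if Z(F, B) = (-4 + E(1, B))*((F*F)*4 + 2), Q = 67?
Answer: 2929763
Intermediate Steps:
Z(F, B) = (-4 + B)*(2 + 4*F**2) (Z(F, B) = (-4 + B)*((F*F)*4 + 2) = (-4 + B)*(F**2*4 + 2) = (-4 + B)*(4*F**2 + 2) = (-4 + B)*(2 + 4*F**2))
Z(-15, 18)*232 + Q = (-8 - 16*(-15)**2 + 2*18 + 4*18*(-15)**2)*232 + 67 = (-8 - 16*225 + 36 + 4*18*225)*232 + 67 = (-8 - 3600 + 36 + 16200)*232 + 67 = 12628*232 + 67 = 2929696 + 67 = 2929763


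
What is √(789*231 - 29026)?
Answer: √153233 ≈ 391.45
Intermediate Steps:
√(789*231 - 29026) = √(182259 - 29026) = √153233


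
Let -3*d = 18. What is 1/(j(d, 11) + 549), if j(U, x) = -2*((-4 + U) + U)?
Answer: 1/581 ≈ 0.0017212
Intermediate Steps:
d = -6 (d = -⅓*18 = -6)
j(U, x) = 8 - 4*U (j(U, x) = -2*(-4 + 2*U) = 8 - 4*U)
1/(j(d, 11) + 549) = 1/((8 - 4*(-6)) + 549) = 1/((8 + 24) + 549) = 1/(32 + 549) = 1/581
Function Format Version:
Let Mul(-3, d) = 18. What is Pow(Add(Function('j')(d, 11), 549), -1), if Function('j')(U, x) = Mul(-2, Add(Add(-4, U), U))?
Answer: Rational(1, 581) ≈ 0.0017212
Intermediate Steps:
d = -6 (d = Mul(Rational(-1, 3), 18) = -6)
Function('j')(U, x) = Add(8, Mul(-4, U)) (Function('j')(U, x) = Mul(-2, Add(-4, Mul(2, U))) = Add(8, Mul(-4, U)))
Pow(Add(Function('j')(d, 11), 549), -1) = Pow(Add(Add(8, Mul(-4, -6)), 549), -1) = Pow(Add(Add(8, 24), 549), -1) = Pow(Add(32, 549), -1) = Pow(581, -1) = Rational(1, 581)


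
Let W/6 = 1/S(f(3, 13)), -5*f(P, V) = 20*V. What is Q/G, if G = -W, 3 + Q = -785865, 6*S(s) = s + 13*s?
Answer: -47675992/3 ≈ -1.5892e+7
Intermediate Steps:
f(P, V) = -4*V
S(s) = 7*s/3 (S(s) = (s + 13*s)/6 = (14*s)/6 = 7*s/3)
Q = -785868 (Q = -3 - 785865 = -785868)
W = -9/182 (W = 6/((7*(-4*13)/3)) = 6/(((7/3)*(-52))) = 6/(-364/3) = 6*(-3/364) = -9/182 ≈ -0.049451)
G = 9/182 (G = -1*(-9/182) = 9/182 ≈ 0.049451)
Q/G = -785868/9/182 = -785868*182/9 = -47675992/3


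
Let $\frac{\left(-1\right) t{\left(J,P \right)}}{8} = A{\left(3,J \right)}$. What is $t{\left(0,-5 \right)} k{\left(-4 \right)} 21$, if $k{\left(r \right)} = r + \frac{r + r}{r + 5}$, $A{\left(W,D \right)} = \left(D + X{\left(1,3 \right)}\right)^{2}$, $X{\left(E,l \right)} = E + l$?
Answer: $32256$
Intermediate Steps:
$A{\left(W,D \right)} = \left(4 + D\right)^{2}$ ($A{\left(W,D \right)} = \left(D + \left(1 + 3\right)\right)^{2} = \left(D + 4\right)^{2} = \left(4 + D\right)^{2}$)
$k{\left(r \right)} = r + \frac{2 r}{5 + r}$
$t{\left(J,P \right)} = - 8 \left(4 + J\right)^{2}$
$t{\left(0,-5 \right)} k{\left(-4 \right)} 21 = - 8 \left(4 + 0\right)^{2} \left(- \frac{4 \left(7 - 4\right)}{5 - 4}\right) 21 = - 8 \cdot 4^{2} \left(\left(-4\right) 1^{-1} \cdot 3\right) 21 = \left(-8\right) 16 \left(\left(-4\right) 1 \cdot 3\right) 21 = \left(-128\right) \left(-12\right) 21 = 1536 \cdot 21 = 32256$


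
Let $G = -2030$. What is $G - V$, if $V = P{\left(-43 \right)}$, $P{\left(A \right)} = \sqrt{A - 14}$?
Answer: $-2030 - i \sqrt{57} \approx -2030.0 - 7.5498 i$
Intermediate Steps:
$P{\left(A \right)} = \sqrt{-14 + A}$
$V = i \sqrt{57}$ ($V = \sqrt{-14 - 43} = \sqrt{-57} = i \sqrt{57} \approx 7.5498 i$)
$G - V = -2030 - i \sqrt{57}$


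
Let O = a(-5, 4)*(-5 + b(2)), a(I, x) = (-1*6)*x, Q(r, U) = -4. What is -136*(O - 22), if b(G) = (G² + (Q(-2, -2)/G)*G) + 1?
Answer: -10064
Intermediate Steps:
a(I, x) = -6*x
b(G) = -3 + G² (b(G) = (G² + (-4/G)*G) + 1 = (G² - 4) + 1 = (-4 + G²) + 1 = -3 + G²)
O = 96 (O = (-6*4)*(-5 + (-3 + 2²)) = -24*(-5 + (-3 + 4)) = -24*(-5 + 1) = -24*(-4) = 96)
-136*(O - 22) = -136*(96 - 22) = -136*74 = -10064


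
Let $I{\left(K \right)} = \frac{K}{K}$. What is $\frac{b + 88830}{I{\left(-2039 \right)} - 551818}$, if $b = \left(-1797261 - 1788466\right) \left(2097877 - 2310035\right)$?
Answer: $- \frac{760740757696}{551817} \approx -1.3786 \cdot 10^{6}$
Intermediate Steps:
$b = 760740668866$ ($b = \left(-3585727\right) \left(-212158\right) = 760740668866$)
$I{\left(K \right)} = 1$
$\frac{b + 88830}{I{\left(-2039 \right)} - 551818} = \frac{760740668866 + 88830}{1 - 551818} = \frac{760740757696}{-551817} = 760740757696 \left(- \frac{1}{551817}\right) = - \frac{760740757696}{551817}$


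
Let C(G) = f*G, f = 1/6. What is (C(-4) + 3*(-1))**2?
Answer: 121/9 ≈ 13.444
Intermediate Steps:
f = 1/6 ≈ 0.16667
C(G) = G/6
(C(-4) + 3*(-1))**2 = ((1/6)*(-4) + 3*(-1))**2 = (-2/3 - 3)**2 = (-11/3)**2 = 121/9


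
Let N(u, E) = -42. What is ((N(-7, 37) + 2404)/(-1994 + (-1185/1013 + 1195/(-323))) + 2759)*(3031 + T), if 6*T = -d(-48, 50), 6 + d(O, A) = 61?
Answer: 16351357794504103/1962084288 ≈ 8.3337e+6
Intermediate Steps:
d(O, A) = 55 (d(O, A) = -6 + 61 = 55)
T = -55/6 (T = (-1*55)/6 = (1/6)*(-55) = -55/6 ≈ -9.1667)
((N(-7, 37) + 2404)/(-1994 + (-1185/1013 + 1195/(-323))) + 2759)*(3031 + T) = ((-42 + 2404)/(-1994 + (-1185/1013 + 1195/(-323))) + 2759)*(3031 - 55/6) = (2362/(-1994 + (-1185*1/1013 + 1195*(-1/323))) + 2759)*(18131/6) = (2362/(-1994 + (-1185/1013 - 1195/323)) + 2759)*(18131/6) = (2362/(-1994 - 1593290/327199) + 2759)*(18131/6) = (2362/(-654028096/327199) + 2759)*(18131/6) = (2362*(-327199/654028096) + 2759)*(18131/6) = (-386422019/327014048 + 2759)*(18131/6) = (901845336413/327014048)*(18131/6) = 16351357794504103/1962084288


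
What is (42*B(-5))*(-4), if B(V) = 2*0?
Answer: 0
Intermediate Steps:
B(V) = 0
(42*B(-5))*(-4) = (42*0)*(-4) = 0*(-4) = 0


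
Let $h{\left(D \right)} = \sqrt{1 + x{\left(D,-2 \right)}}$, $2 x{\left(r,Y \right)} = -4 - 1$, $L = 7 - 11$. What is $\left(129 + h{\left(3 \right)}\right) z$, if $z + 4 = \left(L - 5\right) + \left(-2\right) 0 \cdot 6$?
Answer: $-1677 - \frac{13 i \sqrt{6}}{2} \approx -1677.0 - 15.922 i$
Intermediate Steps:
$L = -4$ ($L = 7 - 11 = -4$)
$x{\left(r,Y \right)} = - \frac{5}{2}$ ($x{\left(r,Y \right)} = \frac{-4 - 1}{2} = \frac{1}{2} \left(-5\right) = - \frac{5}{2}$)
$h{\left(D \right)} = \frac{i \sqrt{6}}{2}$ ($h{\left(D \right)} = \sqrt{1 - \frac{5}{2}} = \sqrt{- \frac{3}{2}} = \frac{i \sqrt{6}}{2}$)
$z = -13$ ($z = -4 + \left(\left(-4 - 5\right) + \left(-2\right) 0 \cdot 6\right) = -4 + \left(-9 + 0 \cdot 6\right) = -4 + \left(-9 + 0\right) = -4 - 9 = -13$)
$\left(129 + h{\left(3 \right)}\right) z = \left(129 + \frac{i \sqrt{6}}{2}\right) \left(-13\right) = -1677 - \frac{13 i \sqrt{6}}{2}$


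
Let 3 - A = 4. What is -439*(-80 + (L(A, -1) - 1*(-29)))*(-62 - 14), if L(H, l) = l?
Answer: -1734928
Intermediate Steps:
A = -1 (A = 3 - 1*4 = 3 - 4 = -1)
-439*(-80 + (L(A, -1) - 1*(-29)))*(-62 - 14) = -439*(-80 + (-1 - 1*(-29)))*(-62 - 14) = -439*(-80 + (-1 + 29))*(-76) = -439*(-80 + 28)*(-76) = -(-22828)*(-76) = -439*3952 = -1734928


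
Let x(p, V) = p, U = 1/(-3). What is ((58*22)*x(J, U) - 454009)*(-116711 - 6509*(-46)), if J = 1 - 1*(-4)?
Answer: -81783161187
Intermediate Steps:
U = -⅓ ≈ -0.33333
J = 5 (J = 1 + 4 = 5)
((58*22)*x(J, U) - 454009)*(-116711 - 6509*(-46)) = ((58*22)*5 - 454009)*(-116711 - 6509*(-46)) = (1276*5 - 454009)*(-116711 + 299414) = (6380 - 454009)*182703 = -447629*182703 = -81783161187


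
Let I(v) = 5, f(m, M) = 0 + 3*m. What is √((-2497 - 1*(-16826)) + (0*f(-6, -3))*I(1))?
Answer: √14329 ≈ 119.70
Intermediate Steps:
f(m, M) = 3*m
√((-2497 - 1*(-16826)) + (0*f(-6, -3))*I(1)) = √((-2497 - 1*(-16826)) + (0*(3*(-6)))*5) = √((-2497 + 16826) + (0*(-18))*5) = √(14329 + 0*5) = √(14329 + 0) = √14329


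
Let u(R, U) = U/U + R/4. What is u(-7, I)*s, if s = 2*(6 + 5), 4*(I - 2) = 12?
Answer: -33/2 ≈ -16.500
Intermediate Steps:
I = 5 (I = 2 + (¼)*12 = 2 + 3 = 5)
s = 22 (s = 2*11 = 22)
u(R, U) = 1 + R/4 (u(R, U) = 1 + R*(¼) = 1 + R/4)
u(-7, I)*s = (1 + (¼)*(-7))*22 = (1 - 7/4)*22 = -¾*22 = -33/2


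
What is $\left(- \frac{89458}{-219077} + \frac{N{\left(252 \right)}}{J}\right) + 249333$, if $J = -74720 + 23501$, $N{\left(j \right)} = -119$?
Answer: $\frac{399678068603692}{1602986409} \approx 2.4933 \cdot 10^{5}$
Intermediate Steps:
$J = -51219$
$\left(- \frac{89458}{-219077} + \frac{N{\left(252 \right)}}{J}\right) + 249333 = \left(- \frac{89458}{-219077} - \frac{119}{-51219}\right) + 249333 = \left(\left(-89458\right) \left(- \frac{1}{219077}\right) - - \frac{17}{7317}\right) + 249333 = \left(\frac{89458}{219077} + \frac{17}{7317}\right) + 249333 = \frac{658288495}{1602986409} + 249333 = \frac{399678068603692}{1602986409}$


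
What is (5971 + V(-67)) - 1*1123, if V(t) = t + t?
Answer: 4714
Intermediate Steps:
V(t) = 2*t
(5971 + V(-67)) - 1*1123 = (5971 + 2*(-67)) - 1*1123 = (5971 - 134) - 1123 = 5837 - 1123 = 4714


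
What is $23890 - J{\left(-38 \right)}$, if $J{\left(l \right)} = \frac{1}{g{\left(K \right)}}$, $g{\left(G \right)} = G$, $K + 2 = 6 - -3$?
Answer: $\frac{167229}{7} \approx 23890.0$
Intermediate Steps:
$K = 7$ ($K = -2 + \left(6 - -3\right) = -2 + \left(6 + 3\right) = -2 + 9 = 7$)
$J{\left(l \right)} = \frac{1}{7}$
$23890 - J{\left(-38 \right)} = 23890 - \frac{1}{7} = \frac{167229}{7}$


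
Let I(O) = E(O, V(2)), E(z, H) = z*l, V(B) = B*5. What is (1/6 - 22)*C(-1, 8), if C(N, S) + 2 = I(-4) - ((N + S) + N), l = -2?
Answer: 0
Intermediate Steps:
V(B) = 5*B
E(z, H) = -2*z (E(z, H) = z*(-2) = -2*z)
I(O) = -2*O
C(N, S) = 6 - S - 2*N (C(N, S) = -2 + (-2*(-4) - ((N + S) + N)) = -2 + (8 - (S + 2*N)) = -2 + (8 + (-S - 2*N)) = -2 + (8 - S - 2*N) = 6 - S - 2*N)
(1/6 - 22)*C(-1, 8) = (1/6 - 22)*(6 - 1*8 - 2*(-1)) = (1/6 - 22)*(6 - 8 + 2) = -131/6*0 = 0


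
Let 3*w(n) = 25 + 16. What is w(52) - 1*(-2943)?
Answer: 8870/3 ≈ 2956.7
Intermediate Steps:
w(n) = 41/3 (w(n) = (25 + 16)/3 = (1/3)*41 = 41/3)
w(52) - 1*(-2943) = 41/3 - 1*(-2943) = 41/3 + 2943 = 8870/3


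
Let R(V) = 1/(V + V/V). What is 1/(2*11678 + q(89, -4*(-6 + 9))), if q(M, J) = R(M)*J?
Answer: 15/350338 ≈ 4.2816e-5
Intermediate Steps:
R(V) = 1/(1 + V) (R(V) = 1/(V + 1) = 1/(1 + V))
q(M, J) = J/(1 + M)
1/(2*11678 + q(89, -4*(-6 + 9))) = 1/(2*11678 + (-4*(-6 + 9))/(1 + 89)) = 1/(23356 - 4*3/90) = 1/(23356 - 12*1/90) = 1/(23356 - 2/15) = 1/(350338/15) = 15/350338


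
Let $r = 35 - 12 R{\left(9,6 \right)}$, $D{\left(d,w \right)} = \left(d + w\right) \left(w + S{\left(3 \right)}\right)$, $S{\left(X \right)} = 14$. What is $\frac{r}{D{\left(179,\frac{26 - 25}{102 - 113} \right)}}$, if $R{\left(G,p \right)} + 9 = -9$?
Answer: $\frac{30371}{301104} \approx 0.10087$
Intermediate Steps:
$R{\left(G,p \right)} = -18$ ($R{\left(G,p \right)} = -9 - 9 = -18$)
$D{\left(d,w \right)} = \left(14 + w\right) \left(d + w\right)$ ($D{\left(d,w \right)} = \left(d + w\right) \left(w + 14\right) = \left(d + w\right) \left(14 + w\right) = \left(14 + w\right) \left(d + w\right)$)
$r = 251$ ($r = 35 - -216 = 35 + 216 = 251$)
$\frac{r}{D{\left(179,\frac{26 - 25}{102 - 113} \right)}} = \frac{251}{\left(\frac{26 - 25}{102 - 113}\right)^{2} + 14 \cdot 179 + 14 \frac{26 - 25}{102 - 113} + 179 \frac{26 - 25}{102 - 113}} = \frac{251}{\left(1 \frac{1}{-11}\right)^{2} + 2506 + 14 \cdot 1 \frac{1}{-11} + 179 \cdot 1 \frac{1}{-11}} = \frac{251}{\left(1 \left(- \frac{1}{11}\right)\right)^{2} + 2506 + 14 \cdot 1 \left(- \frac{1}{11}\right) + 179 \cdot 1 \left(- \frac{1}{11}\right)} = \frac{251}{\left(- \frac{1}{11}\right)^{2} + 2506 + 14 \left(- \frac{1}{11}\right) + 179 \left(- \frac{1}{11}\right)} = \frac{251}{\frac{1}{121} + 2506 - \frac{14}{11} - \frac{179}{11}} = \frac{251}{\frac{301104}{121}} = 251 \cdot \frac{121}{301104} = \frac{30371}{301104}$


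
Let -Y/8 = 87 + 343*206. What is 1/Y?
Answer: -1/565960 ≈ -1.7669e-6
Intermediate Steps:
Y = -565960 (Y = -8*(87 + 343*206) = -8*(87 + 70658) = -8*70745 = -565960)
1/Y = 1/(-565960) = -1/565960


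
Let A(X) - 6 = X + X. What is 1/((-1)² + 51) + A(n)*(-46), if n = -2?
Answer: -4783/52 ≈ -91.981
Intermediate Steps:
A(X) = 6 + 2*X (A(X) = 6 + (X + X) = 6 + 2*X)
1/((-1)² + 51) + A(n)*(-46) = 1/((-1)² + 51) + (6 + 2*(-2))*(-46) = 1/(1 + 51) + (6 - 4)*(-46) = 1/52 + 2*(-46) = 1/52 - 92 = -4783/52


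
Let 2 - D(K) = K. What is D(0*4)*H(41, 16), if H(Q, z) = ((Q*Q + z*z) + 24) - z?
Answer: 3890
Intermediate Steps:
D(K) = 2 - K
H(Q, z) = 24 + Q² + z² - z (H(Q, z) = ((Q² + z²) + 24) - z = (24 + Q² + z²) - z = 24 + Q² + z² - z)
D(0*4)*H(41, 16) = (2 - 0*4)*(24 + 41² + 16² - 1*16) = (2 - 1*0)*(24 + 1681 + 256 - 16) = (2 + 0)*1945 = 2*1945 = 3890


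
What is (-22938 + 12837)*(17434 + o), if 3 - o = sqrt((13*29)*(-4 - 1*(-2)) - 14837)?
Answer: -176131137 + 10101*I*sqrt(15591) ≈ -1.7613e+8 + 1.2613e+6*I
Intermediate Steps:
o = 3 - I*sqrt(15591) (o = 3 - sqrt((13*29)*(-4 - 1*(-2)) - 14837) = 3 - sqrt(377*(-4 + 2) - 14837) = 3 - sqrt(377*(-2) - 14837) = 3 - sqrt(-754 - 14837) = 3 - sqrt(-15591) = 3 - I*sqrt(15591) ≈ 3.0 - 124.86*I)
(-22938 + 12837)*(17434 + o) = (-22938 + 12837)*(17434 + (3 - I*sqrt(15591))) = -10101*(17437 - I*sqrt(15591)) = -176131137 + 10101*I*sqrt(15591)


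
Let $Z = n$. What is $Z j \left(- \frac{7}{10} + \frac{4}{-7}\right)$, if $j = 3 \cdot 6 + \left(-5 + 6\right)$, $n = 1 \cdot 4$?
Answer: $- \frac{3382}{35} \approx -96.629$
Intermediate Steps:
$n = 4$
$Z = 4$
$j = 19$ ($j = 18 + 1 = 19$)
$Z j \left(- \frac{7}{10} + \frac{4}{-7}\right) = 4 \cdot 19 \left(- \frac{7}{10} + \frac{4}{-7}\right) = 76 \left(\left(-7\right) \frac{1}{10} + 4 \left(- \frac{1}{7}\right)\right) = 76 \left(- \frac{7}{10} - \frac{4}{7}\right) = 76 \left(- \frac{89}{70}\right) = - \frac{3382}{35}$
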